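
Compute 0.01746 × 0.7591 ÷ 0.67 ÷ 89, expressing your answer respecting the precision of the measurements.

0.01746 × 0.7591 ÷ 0.67 ÷ 89 = 0.000222268757337…
Multiplication/division keeps the fewest significant figures: 0.01746 → 4 s.f., 0.7591 → 4 s.f., 0.67 → 2 s.f., 89 → 2 s.f.; limit is 2.
Rounded to 2 significant figures: 2.2 × 10^-4.

2.2 × 10^-4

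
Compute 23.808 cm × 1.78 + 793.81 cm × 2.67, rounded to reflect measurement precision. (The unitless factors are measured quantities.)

2.16 × 10³ cm

23.808 × 1.78 = 42.37824 → 42.4 cm (3 s.f., last digit at the 10^-1 place).
793.81 × 2.67 = 2119.4727 → 2.12 × 10³ cm (3 s.f., last digit at the 10^1 place).
Sum: 2161.85094 cm; keep the coarser place, 10^1.
Result: 2.16 × 10³ cm.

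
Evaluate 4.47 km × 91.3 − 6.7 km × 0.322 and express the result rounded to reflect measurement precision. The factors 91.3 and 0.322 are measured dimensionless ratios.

406 km

4.47 × 91.3 = 408.111 → 408 km (3 s.f., last digit at the 10^0 place).
6.7 × 0.322 = 2.1574 → 2.2 km (2 s.f., last digit at the 10^-1 place).
Difference: 405.9536 km; keep the coarser place, 10^0.
Result: 406 km.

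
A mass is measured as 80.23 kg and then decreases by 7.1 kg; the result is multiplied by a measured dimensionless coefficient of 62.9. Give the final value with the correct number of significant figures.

4.60 × 10³ kg

80.23 kg − 7.1 kg = 73.13 kg; the difference is limited to 1 decimal place (3 s.f.).
Carrying full precision, 73.13 × 62.9 = 4599.877 kg; 62.9 has 3 s.f., so the result keeps min(3, 3) = 3 s.f.
Rounded to 3 significant figures: 4.60 × 10³ kg.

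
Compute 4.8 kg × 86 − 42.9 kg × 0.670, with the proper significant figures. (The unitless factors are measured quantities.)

3.8 × 10² kg

4.8 × 86 = 412.8 → 4.1 × 10² kg (2 s.f., last digit at the 10^1 place).
42.9 × 0.670 = 28.743 → 28.7 kg (3 s.f., last digit at the 10^-1 place).
Difference: 384.057 kg; keep the coarser place, 10^1.
Result: 3.8 × 10² kg.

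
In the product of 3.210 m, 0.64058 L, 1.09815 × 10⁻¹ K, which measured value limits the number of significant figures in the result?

3.210 m

3.210 m → 4 s.f.; 0.64058 L → 5 s.f.; 1.09815 × 10⁻¹ K → 6 s.f.
The fewest is 4 significant figures, from 3.210 m.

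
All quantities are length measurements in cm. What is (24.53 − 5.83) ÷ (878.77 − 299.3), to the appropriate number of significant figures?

24.53 − 5.83 = 18.70, limited to 2 d.p. → 4 s.f.; 878.77 − 299.3 = 579.47, limited to 1 d.p. → 4 s.f.
Carrying full precision, 18.70 ÷ 579.47 = 0.0322708682072…; keep min(4, 4) = 4 s.f.
Rounded to 4 significant figures: 0.03227.

0.03227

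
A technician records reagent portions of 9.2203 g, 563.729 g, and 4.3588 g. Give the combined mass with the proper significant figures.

577.308 g

9.2203 g + 563.729 g + 4.3588 g = 577.3081 g.
Addition/subtraction keeps the fewest decimal places: 9.2203 → 4 decimal places, 563.729 → 3 decimal places, 4.3588 → 4 decimal places; limit is 3.
Rounded to 3 decimal places: 577.308 g.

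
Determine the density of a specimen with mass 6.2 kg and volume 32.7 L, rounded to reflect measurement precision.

1.9 × 10^-1 kg/L

density = 6.2 kg ÷ 32.7 L = 0.189602446483… kg/L.
6.2 has 2 significant figures; 32.7 has 3.
Division/multiplication keeps the fewest: 2 significant figures.
Rounded: 1.9 × 10^-1 kg/L.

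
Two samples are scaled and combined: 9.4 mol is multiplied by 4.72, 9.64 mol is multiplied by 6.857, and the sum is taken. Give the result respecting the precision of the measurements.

1.10 × 10² mol

9.4 × 4.72 = 44.368 → 44 mol (2 s.f., last digit at the 10^0 place).
9.64 × 6.857 = 66.10148 → 66.1 mol (3 s.f., last digit at the 10^-1 place).
Sum: 110.46948 mol; keep the coarser place, 10^0.
Result: 1.10 × 10² mol.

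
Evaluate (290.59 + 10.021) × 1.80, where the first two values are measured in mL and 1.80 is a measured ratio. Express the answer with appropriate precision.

290.59 mL + 10.021 mL = 300.611 mL; the sum is limited to 2 decimal places (5 s.f.).
Carrying full precision, 300.611 × 1.80 = 541.0998 mL; 1.80 has 3 s.f., so the result keeps min(5, 3) = 3 s.f.
Rounded to 3 significant figures: 541 mL.

541 mL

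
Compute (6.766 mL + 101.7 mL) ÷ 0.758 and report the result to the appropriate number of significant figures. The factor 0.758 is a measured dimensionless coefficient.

143 mL

6.766 mL + 101.7 mL = 108.466 mL; the sum is limited to 1 decimal place (4 s.f.).
Carrying full precision, 108.466 ÷ 0.758 = 143.094986807… mL; 0.758 has 3 s.f., so the result keeps min(4, 3) = 3 s.f.
Rounded to 3 significant figures: 143 mL.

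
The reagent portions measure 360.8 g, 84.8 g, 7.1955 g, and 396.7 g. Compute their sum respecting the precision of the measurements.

360.8 g + 84.8 g + 7.1955 g + 396.7 g = 849.4955 g.
Addition/subtraction keeps the fewest decimal places: 360.8 → 1 decimal place, 84.8 → 1 decimal place, 7.1955 → 4 decimal places, 396.7 → 1 decimal place; limit is 1.
Rounded to 1 decimal place: 849.5 g.

849.5 g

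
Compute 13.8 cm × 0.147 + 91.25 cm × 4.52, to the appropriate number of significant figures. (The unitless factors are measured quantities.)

414 cm

13.8 × 0.147 = 2.0286 → 2.03 cm (3 s.f., last digit at the 10^-2 place).
91.25 × 4.52 = 412.45 → 412 cm (3 s.f., last digit at the 10^0 place).
Sum: 414.4786 cm; keep the coarser place, 10^0.
Result: 414 cm.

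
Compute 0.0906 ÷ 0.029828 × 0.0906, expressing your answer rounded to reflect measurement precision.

0.0906 ÷ 0.029828 × 0.0906 = 0.275189754593…
Multiplication/division keeps the fewest significant figures: 0.0906 → 3 s.f., 0.029828 → 5 s.f., 0.0906 → 3 s.f.; limit is 3.
Rounded to 3 significant figures: 0.275.

0.275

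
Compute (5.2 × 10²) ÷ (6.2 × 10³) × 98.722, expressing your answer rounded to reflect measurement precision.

8.3

(5.2 × 10²) ÷ (6.2 × 10³) × 98.722 = 8.27990967742…
Multiplication/division keeps the fewest significant figures: 5.2 × 10² → 2 s.f., 6.2 × 10³ → 2 s.f., 98.722 → 5 s.f.; limit is 2.
Rounded to 2 significant figures: 8.3.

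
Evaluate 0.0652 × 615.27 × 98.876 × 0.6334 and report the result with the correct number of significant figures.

2.51 × 10³

0.0652 × 615.27 × 98.876 × 0.6334 = 2512.36239006…
Multiplication/division keeps the fewest significant figures: 0.0652 → 3 s.f., 615.27 → 5 s.f., 98.876 → 5 s.f., 0.6334 → 4 s.f.; limit is 3.
Rounded to 3 significant figures: 2.51 × 10³.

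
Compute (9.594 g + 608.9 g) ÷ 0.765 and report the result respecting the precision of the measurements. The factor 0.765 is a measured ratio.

9.594 g + 608.9 g = 618.494 g; the sum is limited to 1 decimal place (4 s.f.).
Carrying full precision, 618.494 ÷ 0.765 = 808.488888889… g; 0.765 has 3 s.f., so the result keeps min(4, 3) = 3 s.f.
Rounded to 3 significant figures: 808 g.

808 g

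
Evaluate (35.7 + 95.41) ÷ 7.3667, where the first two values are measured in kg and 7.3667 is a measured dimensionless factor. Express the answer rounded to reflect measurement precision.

17.80 kg

35.7 kg + 95.41 kg = 131.11 kg; the sum is limited to 1 decimal place (4 s.f.).
Carrying full precision, 131.11 ÷ 7.3667 = 17.7976570242… kg; 7.3667 has 5 s.f., so the result keeps min(4, 5) = 4 s.f.
Rounded to 4 significant figures: 17.80 kg.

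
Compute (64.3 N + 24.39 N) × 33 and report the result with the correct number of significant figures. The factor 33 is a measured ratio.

2.9 × 10³ N

64.3 N + 24.39 N = 88.69 N; the sum is limited to 1 decimal place (3 s.f.).
Carrying full precision, 88.69 × 33 = 2926.77 N; 33 has 2 s.f., so the result keeps min(3, 2) = 2 s.f.
Rounded to 2 significant figures: 2.9 × 10³ N.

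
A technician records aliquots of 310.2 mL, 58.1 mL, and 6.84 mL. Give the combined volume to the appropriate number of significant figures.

310.2 mL + 58.1 mL + 6.84 mL = 375.14 mL.
Addition/subtraction keeps the fewest decimal places: 310.2 → 1 decimal place, 58.1 → 1 decimal place, 6.84 → 2 decimal places; limit is 1.
Rounded to 1 decimal place: 375.1 mL.

375.1 mL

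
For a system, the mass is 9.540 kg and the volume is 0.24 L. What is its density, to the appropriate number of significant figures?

density = 9.540 kg ÷ 0.24 L = 39.75 kg/L.
9.540 has 4 significant figures; 0.24 has 2.
Division/multiplication keeps the fewest: 2 significant figures.
Rounded: 4.0 × 10^1 kg/L.

4.0 × 10^1 kg/L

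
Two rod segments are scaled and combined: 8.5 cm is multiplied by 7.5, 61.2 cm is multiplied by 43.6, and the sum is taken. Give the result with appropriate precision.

2.73 × 10^3 cm

8.5 × 7.5 = 63.75 → 64 cm (2 s.f., last digit at the 10^0 place).
61.2 × 43.6 = 2668.32 → 2.67 × 10^3 cm (3 s.f., last digit at the 10^1 place).
Sum: 2732.07 cm; keep the coarser place, 10^1.
Result: 2.73 × 10^3 cm.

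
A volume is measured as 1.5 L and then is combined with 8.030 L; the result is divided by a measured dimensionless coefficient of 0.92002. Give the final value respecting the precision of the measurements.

1.5 L + 8.030 L = 9.530 L; the sum is limited to 1 decimal place (2 s.f.).
Carrying full precision, 9.530 ÷ 0.92002 = 10.358470468… L; 0.92002 has 5 s.f., so the result keeps min(2, 5) = 2 s.f.
Rounded to 2 significant figures: 1.0 × 10¹ L.

1.0 × 10¹ L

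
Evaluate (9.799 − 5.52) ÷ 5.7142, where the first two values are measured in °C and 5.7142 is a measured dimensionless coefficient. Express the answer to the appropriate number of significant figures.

9.799 °C − 5.52 °C = 4.279 °C; the difference is limited to 2 decimal places (3 s.f.).
Carrying full precision, 4.279 ÷ 5.7142 = 0.748836232543… °C; 5.7142 has 5 s.f., so the result keeps min(3, 5) = 3 s.f.
Rounded to 3 significant figures: 7.49 × 10^-1 °C.

7.49 × 10^-1 °C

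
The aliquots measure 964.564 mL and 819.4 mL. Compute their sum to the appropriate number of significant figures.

1784.0 mL

964.564 mL + 819.4 mL = 1783.964 mL.
Addition/subtraction keeps the fewest decimal places: 964.564 → 3 decimal places, 819.4 → 1 decimal place; limit is 1.
Rounded to 1 decimal place: 1784.0 mL.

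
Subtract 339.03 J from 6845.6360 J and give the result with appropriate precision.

6845.6360 J − 339.03 J = 6506.6060 J.
Addition/subtraction keeps the fewest decimal places: 6845.6360 → 4 decimal places, 339.03 → 2 decimal places; limit is 2.
Rounded to 2 decimal places: 6506.61 J.

6506.61 J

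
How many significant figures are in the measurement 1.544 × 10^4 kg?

4

1.544 × 10^4: in scientific notation every digit of the coefficient is significant.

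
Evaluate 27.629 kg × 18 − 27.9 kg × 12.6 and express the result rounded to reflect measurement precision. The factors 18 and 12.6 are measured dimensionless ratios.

27.629 × 18 = 497.322 → 5.0 × 10² kg (2 s.f., last digit at the 10^1 place).
27.9 × 12.6 = 351.54 → 352 kg (3 s.f., last digit at the 10^0 place).
Difference: 145.782 kg; keep the coarser place, 10^1.
Result: 1.5 × 10² kg.

1.5 × 10² kg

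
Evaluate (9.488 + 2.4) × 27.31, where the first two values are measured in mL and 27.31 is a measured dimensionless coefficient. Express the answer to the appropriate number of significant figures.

325 mL

9.488 mL + 2.4 mL = 11.888 mL; the sum is limited to 1 decimal place (3 s.f.).
Carrying full precision, 11.888 × 27.31 = 324.66128 mL; 27.31 has 4 s.f., so the result keeps min(3, 4) = 3 s.f.
Rounded to 3 significant figures: 325 mL.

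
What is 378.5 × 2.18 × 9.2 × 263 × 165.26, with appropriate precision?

3.3 × 10⁸

378.5 × 2.18 × 9.2 × 263 × 165.26 = 329939036.402…
Multiplication/division keeps the fewest significant figures: 378.5 → 4 s.f., 2.18 → 3 s.f., 9.2 → 2 s.f., 263 → 3 s.f., 165.26 → 5 s.f.; limit is 2.
Rounded to 2 significant figures: 3.3 × 10⁸.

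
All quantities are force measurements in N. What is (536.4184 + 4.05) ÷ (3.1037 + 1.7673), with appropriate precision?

110.96

536.4184 + 4.05 = 540.4684, limited to 2 d.p. → 5 s.f.; 3.1037 + 1.7673 = 4.8710, limited to 4 d.p. → 5 s.f.
Carrying full precision, 540.4684 ÷ 4.8710 = 110.956353931…; keep min(5, 5) = 5 s.f.
Rounded to 5 significant figures: 110.96.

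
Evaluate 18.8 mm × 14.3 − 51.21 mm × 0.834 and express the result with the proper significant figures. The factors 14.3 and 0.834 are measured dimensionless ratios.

226 mm

18.8 × 14.3 = 268.84 → 269 mm (3 s.f., last digit at the 10^0 place).
51.21 × 0.834 = 42.70914 → 42.7 mm (3 s.f., last digit at the 10^-1 place).
Difference: 226.13086 mm; keep the coarser place, 10^0.
Result: 226 mm.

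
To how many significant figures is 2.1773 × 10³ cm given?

5

2.1773 × 10³: in scientific notation every digit of the coefficient is significant.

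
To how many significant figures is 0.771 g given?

0.771: leading zeros are not significant.

3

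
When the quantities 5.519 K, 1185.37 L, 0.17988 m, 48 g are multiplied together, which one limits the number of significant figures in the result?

48 g

5.519 K → 4 s.f.; 1185.37 L → 6 s.f.; 0.17988 m → 5 s.f.; 48 g → 2 s.f.
The fewest is 2 significant figures, from 48 g.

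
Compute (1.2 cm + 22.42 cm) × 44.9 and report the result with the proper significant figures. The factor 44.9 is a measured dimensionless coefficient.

1.2 cm + 22.42 cm = 23.62 cm; the sum is limited to 1 decimal place (3 s.f.).
Carrying full precision, 23.62 × 44.9 = 1060.538 cm; 44.9 has 3 s.f., so the result keeps min(3, 3) = 3 s.f.
Rounded to 3 significant figures: 1.06 × 10³ cm.

1.06 × 10³ cm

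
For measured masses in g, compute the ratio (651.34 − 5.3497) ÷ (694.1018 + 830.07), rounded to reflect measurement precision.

0.42383

651.34 − 5.3497 = 645.9903, limited to 2 d.p. → 5 s.f.; 694.1018 + 830.07 = 1524.1718, limited to 2 d.p. → 6 s.f.
Carrying full precision, 645.9903 ÷ 1524.1718 = 0.423830371353…; keep min(5, 6) = 5 s.f.
Rounded to 5 significant figures: 0.42383.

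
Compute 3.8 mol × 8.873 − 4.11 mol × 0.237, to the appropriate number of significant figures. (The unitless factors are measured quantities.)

33 mol

3.8 × 8.873 = 33.7174 → 34 mol (2 s.f., last digit at the 10^0 place).
4.11 × 0.237 = 0.97407 → 0.974 mol (3 s.f., last digit at the 10^-3 place).
Difference: 32.74333 mol; keep the coarser place, 10^0.
Result: 33 mol.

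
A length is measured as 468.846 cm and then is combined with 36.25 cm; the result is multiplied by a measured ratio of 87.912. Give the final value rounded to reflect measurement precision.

44404 cm

468.846 cm + 36.25 cm = 505.096 cm; the sum is limited to 2 decimal places (5 s.f.).
Carrying full precision, 505.096 × 87.912 = 44403.999552 cm; 87.912 has 5 s.f., so the result keeps min(5, 5) = 5 s.f.
Rounded to 5 significant figures: 44404 cm.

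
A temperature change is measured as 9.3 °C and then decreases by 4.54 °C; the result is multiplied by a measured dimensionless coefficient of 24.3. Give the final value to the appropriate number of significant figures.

1.2 × 10^2 °C

9.3 °C − 4.54 °C = 4.76 °C; the difference is limited to 1 decimal place (2 s.f.).
Carrying full precision, 4.76 × 24.3 = 115.668 °C; 24.3 has 3 s.f., so the result keeps min(2, 3) = 2 s.f.
Rounded to 2 significant figures: 1.2 × 10^2 °C.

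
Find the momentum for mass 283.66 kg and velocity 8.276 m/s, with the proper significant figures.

2348 kg·m/s

momentum = 283.66 kg × 8.276 m/s = 2347.57016 kg·m/s.
283.66 has 5 significant figures; 8.276 has 4.
Division/multiplication keeps the fewest: 4 significant figures.
Rounded: 2348 kg·m/s.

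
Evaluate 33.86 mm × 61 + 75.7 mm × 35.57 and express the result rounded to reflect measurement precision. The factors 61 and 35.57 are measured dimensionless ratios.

33.86 × 61 = 2065.46 → 2.1 × 10³ mm (2 s.f., last digit at the 10^2 place).
75.7 × 35.57 = 2692.649 → 2.69 × 10³ mm (3 s.f., last digit at the 10^1 place).
Sum: 4758.109 mm; keep the coarser place, 10^2.
Result: 4.8 × 10³ mm.

4.8 × 10³ mm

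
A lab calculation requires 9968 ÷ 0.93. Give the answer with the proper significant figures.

9968 ÷ 0.93 = 10718.2795699…
Multiplication/division keeps the fewest significant figures: 9968 → 4 s.f., 0.93 → 2 s.f.; limit is 2.
Rounded to 2 significant figures: 1.1 × 10^4.

1.1 × 10^4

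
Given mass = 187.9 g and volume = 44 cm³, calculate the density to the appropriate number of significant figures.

density = 187.9 g ÷ 44 cm³ = 4.27045454545… g/cm³.
187.9 has 4 significant figures; 44 has 2.
Division/multiplication keeps the fewest: 2 significant figures.
Rounded: 4.3 g/cm³.

4.3 g/cm³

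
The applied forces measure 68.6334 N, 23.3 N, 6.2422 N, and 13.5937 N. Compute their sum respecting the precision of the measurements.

111.8 N

68.6334 N + 23.3 N + 6.2422 N + 13.5937 N = 111.7693 N.
Addition/subtraction keeps the fewest decimal places: 68.6334 → 4 decimal places, 23.3 → 1 decimal place, 6.2422 → 4 decimal places, 13.5937 → 4 decimal places; limit is 1.
Rounded to 1 decimal place: 111.8 N.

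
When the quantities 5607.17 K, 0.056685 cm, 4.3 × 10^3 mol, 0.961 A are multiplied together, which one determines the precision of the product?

4.3 × 10^3 mol

5607.17 K → 6 s.f.; 0.056685 cm → 5 s.f.; 4.3 × 10^3 mol → 2 s.f.; 0.961 A → 3 s.f.
The fewest is 2 significant figures, from 4.3 × 10^3 mol.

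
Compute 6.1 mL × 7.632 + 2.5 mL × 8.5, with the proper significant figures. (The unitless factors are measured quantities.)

68 mL

6.1 × 7.632 = 46.5552 → 47 mL (2 s.f., last digit at the 10^0 place).
2.5 × 8.5 = 21.25 → 21 mL (2 s.f., last digit at the 10^0 place).
Sum: 67.8052 mL; keep the coarser place, 10^0.
Result: 68 mL.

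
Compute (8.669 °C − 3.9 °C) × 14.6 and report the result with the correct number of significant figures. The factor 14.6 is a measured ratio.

7.0 × 10¹ °C

8.669 °C − 3.9 °C = 4.769 °C; the difference is limited to 1 decimal place (2 s.f.).
Carrying full precision, 4.769 × 14.6 = 69.6274 °C; 14.6 has 3 s.f., so the result keeps min(2, 3) = 2 s.f.
Rounded to 2 significant figures: 7.0 × 10¹ °C.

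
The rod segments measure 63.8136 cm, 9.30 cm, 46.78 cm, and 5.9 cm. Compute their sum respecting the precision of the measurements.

63.8136 cm + 9.30 cm + 46.78 cm + 5.9 cm = 125.7936 cm.
Addition/subtraction keeps the fewest decimal places: 63.8136 → 4 decimal places, 9.30 → 2 decimal places, 46.78 → 2 decimal places, 5.9 → 1 decimal place; limit is 1.
Rounded to 1 decimal place: 125.8 cm.

125.8 cm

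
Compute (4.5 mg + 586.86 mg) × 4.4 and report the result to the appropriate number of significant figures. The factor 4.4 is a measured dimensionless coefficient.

4.5 mg + 586.86 mg = 591.36 mg; the sum is limited to 1 decimal place (4 s.f.).
Carrying full precision, 591.36 × 4.4 = 2601.984 mg; 4.4 has 2 s.f., so the result keeps min(4, 2) = 2 s.f.
Rounded to 2 significant figures: 2.6 × 10³ mg.

2.6 × 10³ mg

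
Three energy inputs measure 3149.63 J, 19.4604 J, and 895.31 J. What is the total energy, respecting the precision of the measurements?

3149.63 J + 19.4604 J + 895.31 J = 4064.4004 J.
Addition/subtraction keeps the fewest decimal places: 3149.63 → 2 decimal places, 19.4604 → 4 decimal places, 895.31 → 2 decimal places; limit is 2.
Rounded to 2 decimal places: 4064.40 J.

4064.40 J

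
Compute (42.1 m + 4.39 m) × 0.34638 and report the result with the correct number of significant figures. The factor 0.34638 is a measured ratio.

16.1 m

42.1 m + 4.39 m = 46.49 m; the sum is limited to 1 decimal place (3 s.f.).
Carrying full precision, 46.49 × 0.34638 = 16.1032062 m; 0.34638 has 5 s.f., so the result keeps min(3, 5) = 3 s.f.
Rounded to 3 significant figures: 16.1 m.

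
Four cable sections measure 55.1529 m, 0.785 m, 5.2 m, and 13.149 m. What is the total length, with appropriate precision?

74.3 m

55.1529 m + 0.785 m + 5.2 m + 13.149 m = 74.2869 m.
Addition/subtraction keeps the fewest decimal places: 55.1529 → 4 decimal places, 0.785 → 3 decimal places, 5.2 → 1 decimal place, 13.149 → 3 decimal places; limit is 1.
Rounded to 1 decimal place: 74.3 m.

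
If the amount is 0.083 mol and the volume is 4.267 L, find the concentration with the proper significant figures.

concentration = 0.083 mol ÷ 4.267 L = 0.0194516053433… mol/L.
0.083 has 2 significant figures; 4.267 has 4.
Division/multiplication keeps the fewest: 2 significant figures.
Rounded: 0.019 mol/L.

0.019 mol/L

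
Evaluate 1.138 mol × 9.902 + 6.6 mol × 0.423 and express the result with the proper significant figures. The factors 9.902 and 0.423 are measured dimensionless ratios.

14.1 mol

1.138 × 9.902 = 11.268476 → 11.27 mol (4 s.f., last digit at the 10^-2 place).
6.6 × 0.423 = 2.7918 → 2.8 mol (2 s.f., last digit at the 10^-1 place).
Sum: 14.060276 mol; keep the coarser place, 10^-1.
Result: 14.1 mol.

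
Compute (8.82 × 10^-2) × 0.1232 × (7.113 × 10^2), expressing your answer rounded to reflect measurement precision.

(8.82 × 10^-2) × 0.1232 × (7.113 × 10^2) = 7.729156512
Multiplication/division keeps the fewest significant figures: 8.82 × 10^-2 → 3 s.f., 0.1232 → 4 s.f., 7.113 × 10^2 → 4 s.f.; limit is 3.
Rounded to 3 significant figures: 7.73.

7.73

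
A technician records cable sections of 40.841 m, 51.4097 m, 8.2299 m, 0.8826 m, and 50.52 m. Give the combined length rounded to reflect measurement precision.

151.88 m

40.841 m + 51.4097 m + 8.2299 m + 0.8826 m + 50.52 m = 151.8832 m.
Addition/subtraction keeps the fewest decimal places: 40.841 → 3 decimal places, 51.4097 → 4 decimal places, 8.2299 → 4 decimal places, 0.8826 → 4 decimal places, 50.52 → 2 decimal places; limit is 2.
Rounded to 2 decimal places: 151.88 m.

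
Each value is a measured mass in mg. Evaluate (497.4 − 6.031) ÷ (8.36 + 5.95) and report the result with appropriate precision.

497.4 − 6.031 = 491.369, limited to 1 d.p. → 4 s.f.; 8.36 + 5.95 = 14.31, limited to 2 d.p. → 4 s.f.
Carrying full precision, 491.369 ÷ 14.31 = 34.3374563242…; keep min(4, 4) = 4 s.f.
Rounded to 4 significant figures: 34.34.

34.34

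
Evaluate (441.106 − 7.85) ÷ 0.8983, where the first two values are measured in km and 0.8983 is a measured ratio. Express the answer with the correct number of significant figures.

441.106 km − 7.85 km = 433.256 km; the difference is limited to 2 decimal places (5 s.f.).
Carrying full precision, 433.256 ÷ 0.8983 = 482.306579094… km; 0.8983 has 4 s.f., so the result keeps min(5, 4) = 4 s.f.
Rounded to 4 significant figures: 4.823 × 10² km.

4.823 × 10² km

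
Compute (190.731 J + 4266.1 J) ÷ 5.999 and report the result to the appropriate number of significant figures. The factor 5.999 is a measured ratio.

742.9 J

190.731 J + 4266.1 J = 4456.831 J; the sum is limited to 1 decimal place (5 s.f.).
Carrying full precision, 4456.831 ÷ 5.999 = 742.928988165… J; 5.999 has 4 s.f., so the result keeps min(5, 4) = 4 s.f.
Rounded to 4 significant figures: 742.9 J.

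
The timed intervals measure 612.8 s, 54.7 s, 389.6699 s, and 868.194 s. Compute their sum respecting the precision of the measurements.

1925.4 s

612.8 s + 54.7 s + 389.6699 s + 868.194 s = 1925.3639 s.
Addition/subtraction keeps the fewest decimal places: 612.8 → 1 decimal place, 54.7 → 1 decimal place, 389.6699 → 4 decimal places, 868.194 → 3 decimal places; limit is 1.
Rounded to 1 decimal place: 1925.4 s.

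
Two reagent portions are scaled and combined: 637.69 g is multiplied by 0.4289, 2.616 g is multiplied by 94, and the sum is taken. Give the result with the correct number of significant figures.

637.69 × 0.4289 = 273.505241 → 2.735 × 10^2 g (4 s.f., last digit at the 10^-1 place).
2.616 × 94 = 245.904 → 2.5 × 10^2 g (2 s.f., last digit at the 10^1 place).
Sum: 519.409241 g; keep the coarser place, 10^1.
Result: 5.2 × 10^2 g.

5.2 × 10^2 g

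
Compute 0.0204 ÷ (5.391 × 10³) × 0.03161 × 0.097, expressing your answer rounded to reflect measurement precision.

0.0204 ÷ (5.391 × 10³) × 0.03161 × 0.097 = 1.16026466333 × 10^-8…
Multiplication/division keeps the fewest significant figures: 0.0204 → 3 s.f., 5.391 × 10³ → 4 s.f., 0.03161 → 4 s.f., 0.097 → 2 s.f.; limit is 2.
Rounded to 2 significant figures: 1.2 × 10⁻⁸.

1.2 × 10⁻⁸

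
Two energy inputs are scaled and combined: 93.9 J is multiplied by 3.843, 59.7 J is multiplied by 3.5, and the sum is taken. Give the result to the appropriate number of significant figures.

93.9 × 3.843 = 360.8577 → 361 J (3 s.f., last digit at the 10^0 place).
59.7 × 3.5 = 208.95 → 2.1 × 10² J (2 s.f., last digit at the 10^1 place).
Sum: 569.8077 J; keep the coarser place, 10^1.
Result: 5.7 × 10² J.

5.7 × 10² J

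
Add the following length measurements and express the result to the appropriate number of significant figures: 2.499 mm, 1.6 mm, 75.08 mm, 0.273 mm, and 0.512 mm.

80.0 mm

2.499 mm + 1.6 mm + 75.08 mm + 0.273 mm + 0.512 mm = 79.964 mm.
Addition/subtraction keeps the fewest decimal places: 2.499 → 3 decimal places, 1.6 → 1 decimal place, 75.08 → 2 decimal places, 0.273 → 3 decimal places, 0.512 → 3 decimal places; limit is 1.
Rounded to 1 decimal place: 80.0 mm.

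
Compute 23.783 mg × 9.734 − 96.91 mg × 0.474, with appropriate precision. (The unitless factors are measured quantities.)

23.783 × 9.734 = 231.503722 → 231.5 mg (4 s.f., last digit at the 10^-1 place).
96.91 × 0.474 = 45.93534 → 45.9 mg (3 s.f., last digit at the 10^-1 place).
Difference: 185.568382 mg; keep the coarser place, 10^-1.
Result: 185.6 mg.

185.6 mg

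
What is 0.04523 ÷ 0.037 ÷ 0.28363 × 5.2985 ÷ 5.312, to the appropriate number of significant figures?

4.3

0.04523 ÷ 0.037 ÷ 0.28363 × 5.2985 ÷ 5.312 = 4.29900124635…
Multiplication/division keeps the fewest significant figures: 0.04523 → 4 s.f., 0.037 → 2 s.f., 0.28363 → 5 s.f., 5.2985 → 5 s.f., 5.312 → 4 s.f.; limit is 2.
Rounded to 2 significant figures: 4.3.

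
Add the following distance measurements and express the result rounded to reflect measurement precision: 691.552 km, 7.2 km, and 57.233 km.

691.552 km + 7.2 km + 57.233 km = 755.985 km.
Addition/subtraction keeps the fewest decimal places: 691.552 → 3 decimal places, 7.2 → 1 decimal place, 57.233 → 3 decimal places; limit is 1.
Rounded to 1 decimal place: 756.0 km.

756.0 km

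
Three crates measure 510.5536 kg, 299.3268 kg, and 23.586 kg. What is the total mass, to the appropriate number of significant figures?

833.466 kg

510.5536 kg + 299.3268 kg + 23.586 kg = 833.4664 kg.
Addition/subtraction keeps the fewest decimal places: 510.5536 → 4 decimal places, 299.3268 → 4 decimal places, 23.586 → 3 decimal places; limit is 3.
Rounded to 3 decimal places: 833.466 kg.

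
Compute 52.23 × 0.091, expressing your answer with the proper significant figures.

4.8

52.23 × 0.091 = 4.75293
Multiplication/division keeps the fewest significant figures: 52.23 → 4 s.f., 0.091 → 2 s.f.; limit is 2.
Rounded to 2 significant figures: 4.8.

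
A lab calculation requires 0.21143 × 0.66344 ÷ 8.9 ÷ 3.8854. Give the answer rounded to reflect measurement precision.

0.21143 × 0.66344 ÷ 8.9 ÷ 3.8854 = 0.00405641630466…
Multiplication/division keeps the fewest significant figures: 0.21143 → 5 s.f., 0.66344 → 5 s.f., 8.9 → 2 s.f., 3.8854 → 5 s.f.; limit is 2.
Rounded to 2 significant figures: 0.0041.

0.0041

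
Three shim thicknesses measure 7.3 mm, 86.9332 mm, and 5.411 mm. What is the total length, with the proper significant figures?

99.6 mm

7.3 mm + 86.9332 mm + 5.411 mm = 99.6442 mm.
Addition/subtraction keeps the fewest decimal places: 7.3 → 1 decimal place, 86.9332 → 4 decimal places, 5.411 → 3 decimal places; limit is 1.
Rounded to 1 decimal place: 99.6 mm.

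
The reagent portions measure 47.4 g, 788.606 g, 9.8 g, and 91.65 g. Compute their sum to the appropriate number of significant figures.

47.4 g + 788.606 g + 9.8 g + 91.65 g = 937.456 g.
Addition/subtraction keeps the fewest decimal places: 47.4 → 1 decimal place, 788.606 → 3 decimal places, 9.8 → 1 decimal place, 91.65 → 2 decimal places; limit is 1.
Rounded to 1 decimal place: 937.5 g.

937.5 g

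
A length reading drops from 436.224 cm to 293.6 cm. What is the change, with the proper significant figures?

436.224 cm − 293.6 cm = 142.624 cm.
Addition/subtraction keeps the fewest decimal places: 436.224 → 3 decimal places, 293.6 → 1 decimal place; limit is 1.
Rounded to 1 decimal place: 142.6 cm.

142.6 cm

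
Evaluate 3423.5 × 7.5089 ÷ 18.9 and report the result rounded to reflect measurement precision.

1.36 × 10³

3423.5 × 7.5089 ÷ 18.9 = 1360.14387037…
Multiplication/division keeps the fewest significant figures: 3423.5 → 5 s.f., 7.5089 → 5 s.f., 18.9 → 3 s.f.; limit is 3.
Rounded to 3 significant figures: 1.36 × 10³.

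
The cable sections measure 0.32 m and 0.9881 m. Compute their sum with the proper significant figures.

1.31 m

0.32 m + 0.9881 m = 1.3081 m.
Addition/subtraction keeps the fewest decimal places: 0.32 → 2 decimal places, 0.9881 → 4 decimal places; limit is 2.
Rounded to 2 decimal places: 1.31 m.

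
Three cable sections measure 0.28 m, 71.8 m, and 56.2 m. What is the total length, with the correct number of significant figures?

0.28 m + 71.8 m + 56.2 m = 128.28 m.
Addition/subtraction keeps the fewest decimal places: 0.28 → 2 decimal places, 71.8 → 1 decimal place, 56.2 → 1 decimal place; limit is 1.
Rounded to 1 decimal place: 128.3 m.

128.3 m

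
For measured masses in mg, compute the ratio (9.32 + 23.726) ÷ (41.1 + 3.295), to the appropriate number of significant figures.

9.32 + 23.726 = 33.046, limited to 2 d.p. → 4 s.f.; 41.1 + 3.295 = 44.395, limited to 1 d.p. → 3 s.f.
Carrying full precision, 33.046 ÷ 44.395 = 0.744363103953…; keep min(4, 3) = 3 s.f.
Rounded to 3 significant figures: 0.744.

0.744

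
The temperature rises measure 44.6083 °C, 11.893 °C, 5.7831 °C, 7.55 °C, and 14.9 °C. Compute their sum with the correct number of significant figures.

84.7 °C

44.6083 °C + 11.893 °C + 5.7831 °C + 7.55 °C + 14.9 °C = 84.7344 °C.
Addition/subtraction keeps the fewest decimal places: 44.6083 → 4 decimal places, 11.893 → 3 decimal places, 5.7831 → 4 decimal places, 7.55 → 2 decimal places, 14.9 → 1 decimal place; limit is 1.
Rounded to 1 decimal place: 84.7 °C.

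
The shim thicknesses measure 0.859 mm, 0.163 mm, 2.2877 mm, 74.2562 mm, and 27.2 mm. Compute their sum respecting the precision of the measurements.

0.859 mm + 0.163 mm + 2.2877 mm + 74.2562 mm + 27.2 mm = 104.7659 mm.
Addition/subtraction keeps the fewest decimal places: 0.859 → 3 decimal places, 0.163 → 3 decimal places, 2.2877 → 4 decimal places, 74.2562 → 4 decimal places, 27.2 → 1 decimal place; limit is 1.
Rounded to 1 decimal place: 104.8 mm.

104.8 mm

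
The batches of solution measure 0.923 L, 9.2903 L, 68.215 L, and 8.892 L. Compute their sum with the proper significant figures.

0.923 L + 9.2903 L + 68.215 L + 8.892 L = 87.3203 L.
Addition/subtraction keeps the fewest decimal places: 0.923 → 3 decimal places, 9.2903 → 4 decimal places, 68.215 → 3 decimal places, 8.892 → 3 decimal places; limit is 3.
Rounded to 3 decimal places: 87.320 L.

87.320 L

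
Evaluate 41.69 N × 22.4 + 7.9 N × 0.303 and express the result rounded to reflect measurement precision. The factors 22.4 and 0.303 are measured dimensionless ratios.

936 N

41.69 × 22.4 = 933.856 → 934 N (3 s.f., last digit at the 10^0 place).
7.9 × 0.303 = 2.3937 → 2.4 N (2 s.f., last digit at the 10^-1 place).
Sum: 936.2497 N; keep the coarser place, 10^0.
Result: 936 N.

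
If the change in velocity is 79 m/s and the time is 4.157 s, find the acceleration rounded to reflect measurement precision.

19 m/s²

acceleration = 79 m/s ÷ 4.157 s = 19.0040894876… m/s².
79 has 2 significant figures; 4.157 has 4.
Division/multiplication keeps the fewest: 2 significant figures.
Rounded: 19 m/s².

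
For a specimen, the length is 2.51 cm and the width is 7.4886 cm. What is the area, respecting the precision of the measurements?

18.8 cm²

area = 2.51 cm × 7.4886 cm = 18.796386 cm².
2.51 has 3 significant figures; 7.4886 has 5.
Division/multiplication keeps the fewest: 3 significant figures.
Rounded: 18.8 cm².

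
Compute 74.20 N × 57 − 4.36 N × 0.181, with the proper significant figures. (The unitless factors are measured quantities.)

74.20 × 57 = 4229.4 → 4.2 × 10^3 N (2 s.f., last digit at the 10^2 place).
4.36 × 0.181 = 0.78916 → 0.789 N (3 s.f., last digit at the 10^-3 place).
Difference: 4228.61084 N; keep the coarser place, 10^2.
Result: 4.2 × 10^3 N.

4.2 × 10^3 N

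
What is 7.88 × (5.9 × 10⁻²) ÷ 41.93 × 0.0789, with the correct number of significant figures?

8.7 × 10⁻⁴

7.88 × (5.9 × 10⁻²) ÷ 41.93 × 0.0789 = 0.000874843501073…
Multiplication/division keeps the fewest significant figures: 7.88 → 3 s.f., 5.9 × 10⁻² → 2 s.f., 41.93 → 4 s.f., 0.0789 → 3 s.f.; limit is 2.
Rounded to 2 significant figures: 8.7 × 10⁻⁴.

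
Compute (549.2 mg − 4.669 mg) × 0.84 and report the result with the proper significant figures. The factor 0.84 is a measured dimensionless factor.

4.6 × 10^2 mg

549.2 mg − 4.669 mg = 544.531 mg; the difference is limited to 1 decimal place (4 s.f.).
Carrying full precision, 544.531 × 0.84 = 457.40604 mg; 0.84 has 2 s.f., so the result keeps min(4, 2) = 2 s.f.
Rounded to 2 significant figures: 4.6 × 10^2 mg.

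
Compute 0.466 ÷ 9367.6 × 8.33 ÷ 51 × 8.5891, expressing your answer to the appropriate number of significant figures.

7.0 × 10⁻⁵

0.466 ÷ 9367.6 × 8.33 ÷ 51 × 8.5891 = 0.0000697878892495…
Multiplication/division keeps the fewest significant figures: 0.466 → 3 s.f., 9367.6 → 5 s.f., 8.33 → 3 s.f., 51 → 2 s.f., 8.5891 → 5 s.f.; limit is 2.
Rounded to 2 significant figures: 7.0 × 10⁻⁵.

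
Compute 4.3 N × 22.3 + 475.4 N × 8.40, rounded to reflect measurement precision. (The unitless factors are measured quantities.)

4.09 × 10³ N

4.3 × 22.3 = 95.89 → 96 N (2 s.f., last digit at the 10^0 place).
475.4 × 8.40 = 3993.36 → 3.99 × 10³ N (3 s.f., last digit at the 10^1 place).
Sum: 4089.25 N; keep the coarser place, 10^1.
Result: 4.09 × 10³ N.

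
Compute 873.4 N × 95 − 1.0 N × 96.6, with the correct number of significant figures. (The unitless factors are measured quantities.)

873.4 × 95 = 82973 → 8.3 × 10⁴ N (2 s.f., last digit at the 10^3 place).
1.0 × 96.6 = 96.6 → 97 N (2 s.f., last digit at the 10^0 place).
Difference: 82876.4 N; keep the coarser place, 10^3.
Result: 8.3 × 10⁴ N.

8.3 × 10⁴ N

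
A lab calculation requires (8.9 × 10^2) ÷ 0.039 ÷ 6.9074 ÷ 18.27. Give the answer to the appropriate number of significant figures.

(8.9 × 10^2) ÷ 0.039 ÷ 6.9074 ÷ 18.27 = 180.83073437…
Multiplication/division keeps the fewest significant figures: 8.9 × 10^2 → 2 s.f., 0.039 → 2 s.f., 6.9074 → 5 s.f., 18.27 → 4 s.f.; limit is 2.
Rounded to 2 significant figures: 1.8 × 10^2.

1.8 × 10^2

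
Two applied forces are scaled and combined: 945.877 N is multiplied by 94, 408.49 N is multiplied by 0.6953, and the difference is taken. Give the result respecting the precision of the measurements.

945.877 × 94 = 88912.438 → 8.9 × 10⁴ N (2 s.f., last digit at the 10^3 place).
408.49 × 0.6953 = 284.023097 → 284.0 N (4 s.f., last digit at the 10^-1 place).
Difference: 88628.414903 N; keep the coarser place, 10^3.
Result: 8.9 × 10⁴ N.

8.9 × 10⁴ N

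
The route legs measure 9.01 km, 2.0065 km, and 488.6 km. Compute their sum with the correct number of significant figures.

9.01 km + 2.0065 km + 488.6 km = 499.6165 km.
Addition/subtraction keeps the fewest decimal places: 9.01 → 2 decimal places, 2.0065 → 4 decimal places, 488.6 → 1 decimal place; limit is 1.
Rounded to 1 decimal place: 499.6 km.

499.6 km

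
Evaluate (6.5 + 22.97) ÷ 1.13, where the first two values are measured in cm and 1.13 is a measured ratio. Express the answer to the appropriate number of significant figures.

6.5 cm + 22.97 cm = 29.47 cm; the sum is limited to 1 decimal place (3 s.f.).
Carrying full precision, 29.47 ÷ 1.13 = 26.0796460177… cm; 1.13 has 3 s.f., so the result keeps min(3, 3) = 3 s.f.
Rounded to 3 significant figures: 26.1 cm.

26.1 cm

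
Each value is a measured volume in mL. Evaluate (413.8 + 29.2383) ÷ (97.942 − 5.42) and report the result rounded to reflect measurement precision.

4.788

413.8 + 29.2383 = 443.0383, limited to 1 d.p. → 4 s.f.; 97.942 − 5.42 = 92.522, limited to 2 d.p. → 4 s.f.
Carrying full precision, 443.0383 ÷ 92.522 = 4.78846436523…; keep min(4, 4) = 4 s.f.
Rounded to 4 significant figures: 4.788.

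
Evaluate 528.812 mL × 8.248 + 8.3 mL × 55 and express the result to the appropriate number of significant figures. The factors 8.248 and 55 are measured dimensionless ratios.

528.812 × 8.248 = 4361.641376 → 4362 mL (4 s.f., last digit at the 10^0 place).
8.3 × 55 = 456.5 → 4.6 × 10^2 mL (2 s.f., last digit at the 10^1 place).
Sum: 4818.141376 mL; keep the coarser place, 10^1.
Result: 4.82 × 10^3 mL.

4.82 × 10^3 mL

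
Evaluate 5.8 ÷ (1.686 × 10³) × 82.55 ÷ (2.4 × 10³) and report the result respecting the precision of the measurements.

1.2 × 10⁻⁴

5.8 ÷ (1.686 × 10³) × 82.55 ÷ (2.4 × 10³) = 0.000118324930803…
Multiplication/division keeps the fewest significant figures: 5.8 → 2 s.f., 1.686 × 10³ → 4 s.f., 82.55 → 4 s.f., 2.4 × 10³ → 2 s.f.; limit is 2.
Rounded to 2 significant figures: 1.2 × 10⁻⁴.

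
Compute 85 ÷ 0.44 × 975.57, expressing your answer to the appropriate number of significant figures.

85 ÷ 0.44 × 975.57 = 188462.386364…
Multiplication/division keeps the fewest significant figures: 85 → 2 s.f., 0.44 → 2 s.f., 975.57 → 5 s.f.; limit is 2.
Rounded to 2 significant figures: 1.9 × 10⁵.

1.9 × 10⁵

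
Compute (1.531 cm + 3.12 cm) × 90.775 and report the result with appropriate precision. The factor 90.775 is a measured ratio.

1.531 cm + 3.12 cm = 4.651 cm; the sum is limited to 2 decimal places (3 s.f.).
Carrying full precision, 4.651 × 90.775 = 422.194525 cm; 90.775 has 5 s.f., so the result keeps min(3, 5) = 3 s.f.
Rounded to 3 significant figures: 4.22 × 10^2 cm.

4.22 × 10^2 cm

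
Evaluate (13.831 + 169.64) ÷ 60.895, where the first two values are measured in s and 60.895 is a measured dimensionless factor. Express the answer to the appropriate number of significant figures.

3.0129 s

13.831 s + 169.64 s = 183.471 s; the sum is limited to 2 decimal places (5 s.f.).
Carrying full precision, 183.471 ÷ 60.895 = 3.01290746367… s; 60.895 has 5 s.f., so the result keeps min(5, 5) = 5 s.f.
Rounded to 5 significant figures: 3.0129 s.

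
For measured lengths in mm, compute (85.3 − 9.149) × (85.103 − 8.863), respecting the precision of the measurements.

85.3 − 9.149 = 76.151, limited to 1 d.p. → 3 s.f.; 85.103 − 8.863 = 76.240, limited to 3 d.p. → 5 s.f.
Carrying full precision, 76.151 × 76.240 = 5805.75224; keep min(3, 5) = 3 s.f.
Rounded to 3 significant figures: 5.81 × 10^3 mm².

5.81 × 10^3 mm²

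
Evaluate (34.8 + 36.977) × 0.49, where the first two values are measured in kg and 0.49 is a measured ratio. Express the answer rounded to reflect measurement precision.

34.8 kg + 36.977 kg = 71.777 kg; the sum is limited to 1 decimal place (3 s.f.).
Carrying full precision, 71.777 × 0.49 = 35.17073 kg; 0.49 has 2 s.f., so the result keeps min(3, 2) = 2 s.f.
Rounded to 2 significant figures: 35 kg.

35 kg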